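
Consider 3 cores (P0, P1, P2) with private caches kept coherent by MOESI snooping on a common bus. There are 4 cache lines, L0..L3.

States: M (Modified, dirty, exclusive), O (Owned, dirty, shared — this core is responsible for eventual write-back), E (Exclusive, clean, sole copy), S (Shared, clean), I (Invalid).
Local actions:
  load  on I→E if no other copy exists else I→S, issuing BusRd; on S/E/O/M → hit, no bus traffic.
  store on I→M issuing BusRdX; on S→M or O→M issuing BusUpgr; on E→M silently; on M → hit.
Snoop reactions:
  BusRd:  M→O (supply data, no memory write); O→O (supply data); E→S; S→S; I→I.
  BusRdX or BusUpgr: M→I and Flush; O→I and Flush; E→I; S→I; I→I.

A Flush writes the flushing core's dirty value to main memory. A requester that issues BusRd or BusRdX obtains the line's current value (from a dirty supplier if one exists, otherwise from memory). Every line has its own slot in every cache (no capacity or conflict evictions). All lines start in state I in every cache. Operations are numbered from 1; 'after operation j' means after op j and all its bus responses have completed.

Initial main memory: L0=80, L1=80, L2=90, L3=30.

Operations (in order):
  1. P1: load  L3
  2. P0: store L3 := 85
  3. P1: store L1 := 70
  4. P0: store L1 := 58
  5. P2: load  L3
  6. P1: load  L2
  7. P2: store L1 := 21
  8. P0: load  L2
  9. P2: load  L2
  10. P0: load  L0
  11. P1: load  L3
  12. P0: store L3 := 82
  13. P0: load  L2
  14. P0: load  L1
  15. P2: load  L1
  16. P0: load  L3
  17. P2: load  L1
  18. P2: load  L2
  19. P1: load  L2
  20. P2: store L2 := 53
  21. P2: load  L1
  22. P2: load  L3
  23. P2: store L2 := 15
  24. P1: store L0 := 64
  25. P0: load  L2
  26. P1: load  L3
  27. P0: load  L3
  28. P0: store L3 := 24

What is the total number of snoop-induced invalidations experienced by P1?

invalidations = 5

[1] P1: load  L3 | P0:I, P1:E(30), P2:I | bus: BusRd
[2] P0: store L3 := 85 | P0:M(85), P1:I, P2:I | bus: BusRdX
[3] P1: store L1 := 70 | P0:I, P1:M(70), P2:I | bus: BusRdX
[4] P0: store L1 := 58 | P0:M(58), P1:I, P2:I | bus: BusRdX,Flush
[5] P2: load  L3 | P0:O(85), P1:I, P2:S(85) | bus: BusRd
[6] P1: load  L2 | P0:I, P1:E(90), P2:I | bus: BusRd
[7] P2: store L1 := 21 | P0:I, P1:I, P2:M(21) | bus: BusRdX,Flush
[8] P0: load  L2 | P0:S(90), P1:S(90), P2:I | bus: BusRd
[9] P2: load  L2 | P0:S(90), P1:S(90), P2:S(90) | bus: BusRd
[10] P0: load  L0 | P0:E(80), P1:I, P2:I | bus: BusRd
[11] P1: load  L3 | P0:O(85), P1:S(85), P2:S(85) | bus: BusRd
[12] P0: store L3 := 82 | P0:M(82), P1:I, P2:I | bus: BusUpgr
[13] P0: load  L2 | P0:S(90), P1:S(90), P2:S(90) | bus: none
[14] P0: load  L1 | P0:S(21), P1:I, P2:O(21) | bus: BusRd
[15] P2: load  L1 | P0:S(21), P1:I, P2:O(21) | bus: none
[16] P0: load  L3 | P0:M(82), P1:I, P2:I | bus: none
[17] P2: load  L1 | P0:S(21), P1:I, P2:O(21) | bus: none
[18] P2: load  L2 | P0:S(90), P1:S(90), P2:S(90) | bus: none
[19] P1: load  L2 | P0:S(90), P1:S(90), P2:S(90) | bus: none
[20] P2: store L2 := 53 | P0:I, P1:I, P2:M(53) | bus: BusUpgr
[21] P2: load  L1 | P0:S(21), P1:I, P2:O(21) | bus: none
[22] P2: load  L3 | P0:O(82), P1:I, P2:S(82) | bus: BusRd
[23] P2: store L2 := 15 | P0:I, P1:I, P2:M(15) | bus: none
[24] P1: store L0 := 64 | P0:I, P1:M(64), P2:I | bus: BusRdX
[25] P0: load  L2 | P0:S(15), P1:I, P2:O(15) | bus: BusRd
[26] P1: load  L3 | P0:O(82), P1:S(82), P2:S(82) | bus: BusRd
[27] P0: load  L3 | P0:O(82), P1:S(82), P2:S(82) | bus: none
[28] P0: store L3 := 24 | P0:M(24), P1:I, P2:I | bus: BusUpgr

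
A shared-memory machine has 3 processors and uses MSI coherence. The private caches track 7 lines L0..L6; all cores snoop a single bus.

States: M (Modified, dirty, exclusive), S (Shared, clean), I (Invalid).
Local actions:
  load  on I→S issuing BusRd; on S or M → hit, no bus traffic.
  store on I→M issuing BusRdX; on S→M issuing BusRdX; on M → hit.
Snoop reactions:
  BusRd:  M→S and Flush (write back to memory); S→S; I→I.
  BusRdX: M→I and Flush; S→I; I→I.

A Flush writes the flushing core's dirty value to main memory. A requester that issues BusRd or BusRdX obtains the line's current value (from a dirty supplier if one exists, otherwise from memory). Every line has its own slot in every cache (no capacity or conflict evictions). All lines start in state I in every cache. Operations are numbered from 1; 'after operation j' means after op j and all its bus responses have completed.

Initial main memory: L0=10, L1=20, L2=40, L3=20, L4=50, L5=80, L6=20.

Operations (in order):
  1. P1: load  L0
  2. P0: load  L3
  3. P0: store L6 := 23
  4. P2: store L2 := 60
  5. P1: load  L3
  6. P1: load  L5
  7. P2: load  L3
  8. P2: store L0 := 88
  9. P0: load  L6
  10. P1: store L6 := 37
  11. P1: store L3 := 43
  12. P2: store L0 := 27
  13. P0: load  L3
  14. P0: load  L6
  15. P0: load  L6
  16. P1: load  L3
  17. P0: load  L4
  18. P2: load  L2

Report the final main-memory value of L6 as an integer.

  op1 P1: load  L0 → I/S/I on L0; bus BusRd; mem=10
  op2 P0: load  L3 → S/I/I on L3; bus BusRd; mem=20
  op3 P0: store L6 := 23 → M/I/I on L6; bus BusRdX; mem=20
  op4 P2: store L2 := 60 → I/I/M on L2; bus BusRdX; mem=40
  op5 P1: load  L3 → S/S/I on L3; bus BusRd; mem=20
  op6 P1: load  L5 → I/S/I on L5; bus BusRd; mem=80
  op7 P2: load  L3 → S/S/S on L3; bus BusRd; mem=20
  op8 P2: store L0 := 88 → I/I/M on L0; bus BusRdX; mem=10
  op9 P0: load  L6 → M/I/I on L6; bus (none); mem=20
  op10 P1: store L6 := 37 → I/M/I on L6; bus BusRdX Flush; mem=23
  op11 P1: store L3 := 43 → I/M/I on L3; bus BusRdX; mem=20
  op12 P2: store L0 := 27 → I/I/M on L0; bus (none); mem=10
  op13 P0: load  L3 → S/S/I on L3; bus BusRd Flush; mem=43
  op14 P0: load  L6 → S/S/I on L6; bus BusRd Flush; mem=37
  op15 P0: load  L6 → S/S/I on L6; bus (none); mem=37
  op16 P1: load  L3 → S/S/I on L3; bus (none); mem=43
  op17 P0: load  L4 → S/I/I on L4; bus BusRd; mem=50
  op18 P2: load  L2 → I/I/M on L2; bus (none); mem=40

memory[L6] = 37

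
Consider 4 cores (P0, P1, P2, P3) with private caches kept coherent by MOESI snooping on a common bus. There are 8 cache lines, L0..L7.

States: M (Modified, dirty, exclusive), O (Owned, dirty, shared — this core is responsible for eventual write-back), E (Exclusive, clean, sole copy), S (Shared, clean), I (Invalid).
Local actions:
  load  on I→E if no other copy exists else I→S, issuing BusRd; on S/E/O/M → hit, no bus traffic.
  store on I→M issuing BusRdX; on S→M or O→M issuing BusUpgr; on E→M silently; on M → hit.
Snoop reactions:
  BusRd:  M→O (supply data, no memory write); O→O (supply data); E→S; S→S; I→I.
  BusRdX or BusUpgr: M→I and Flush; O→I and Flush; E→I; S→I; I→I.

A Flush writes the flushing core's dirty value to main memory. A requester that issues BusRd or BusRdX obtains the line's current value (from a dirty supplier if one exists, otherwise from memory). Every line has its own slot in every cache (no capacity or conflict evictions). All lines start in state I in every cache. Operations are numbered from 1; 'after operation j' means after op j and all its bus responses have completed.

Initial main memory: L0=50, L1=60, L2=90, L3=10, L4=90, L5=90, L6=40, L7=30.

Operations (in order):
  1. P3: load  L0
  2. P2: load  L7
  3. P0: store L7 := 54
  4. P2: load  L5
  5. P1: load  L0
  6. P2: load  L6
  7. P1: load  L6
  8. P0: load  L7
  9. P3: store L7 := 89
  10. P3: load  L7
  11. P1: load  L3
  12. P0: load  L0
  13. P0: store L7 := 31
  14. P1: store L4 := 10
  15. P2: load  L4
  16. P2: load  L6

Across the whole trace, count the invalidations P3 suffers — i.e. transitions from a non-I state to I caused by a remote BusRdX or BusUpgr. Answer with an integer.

step 1: P3: load  L0  ⟶  IIIE  (L0)  txn=BusRd  M[L0]=50
step 2: P2: load  L7  ⟶  IIEI  (L7)  txn=BusRd  M[L7]=30
step 3: P0: store L7 := 54  ⟶  MIII  (L7)  txn=BusRdX  M[L7]=30
step 4: P2: load  L5  ⟶  IIEI  (L5)  txn=BusRd  M[L5]=90
step 5: P1: load  L0  ⟶  ISIS  (L0)  txn=BusRd  M[L0]=50
step 6: P2: load  L6  ⟶  IIEI  (L6)  txn=BusRd  M[L6]=40
step 7: P1: load  L6  ⟶  ISSI  (L6)  txn=BusRd  M[L6]=40
step 8: P0: load  L7  ⟶  MIII  (L7)  txn=∅  M[L7]=30
step 9: P3: store L7 := 89  ⟶  IIIM  (L7)  txn=BusRdX+Flush  M[L7]=54
step 10: P3: load  L7  ⟶  IIIM  (L7)  txn=∅  M[L7]=54
step 11: P1: load  L3  ⟶  IEII  (L3)  txn=BusRd  M[L3]=10
step 12: P0: load  L0  ⟶  SSIS  (L0)  txn=BusRd  M[L0]=50
step 13: P0: store L7 := 31  ⟶  MIII  (L7)  txn=BusRdX+Flush  M[L7]=89
step 14: P1: store L4 := 10  ⟶  IMII  (L4)  txn=BusRdX  M[L4]=90
step 15: P2: load  L4  ⟶  IOSI  (L4)  txn=BusRd  M[L4]=90
step 16: P2: load  L6  ⟶  ISSI  (L6)  txn=∅  M[L6]=40

invalidations = 1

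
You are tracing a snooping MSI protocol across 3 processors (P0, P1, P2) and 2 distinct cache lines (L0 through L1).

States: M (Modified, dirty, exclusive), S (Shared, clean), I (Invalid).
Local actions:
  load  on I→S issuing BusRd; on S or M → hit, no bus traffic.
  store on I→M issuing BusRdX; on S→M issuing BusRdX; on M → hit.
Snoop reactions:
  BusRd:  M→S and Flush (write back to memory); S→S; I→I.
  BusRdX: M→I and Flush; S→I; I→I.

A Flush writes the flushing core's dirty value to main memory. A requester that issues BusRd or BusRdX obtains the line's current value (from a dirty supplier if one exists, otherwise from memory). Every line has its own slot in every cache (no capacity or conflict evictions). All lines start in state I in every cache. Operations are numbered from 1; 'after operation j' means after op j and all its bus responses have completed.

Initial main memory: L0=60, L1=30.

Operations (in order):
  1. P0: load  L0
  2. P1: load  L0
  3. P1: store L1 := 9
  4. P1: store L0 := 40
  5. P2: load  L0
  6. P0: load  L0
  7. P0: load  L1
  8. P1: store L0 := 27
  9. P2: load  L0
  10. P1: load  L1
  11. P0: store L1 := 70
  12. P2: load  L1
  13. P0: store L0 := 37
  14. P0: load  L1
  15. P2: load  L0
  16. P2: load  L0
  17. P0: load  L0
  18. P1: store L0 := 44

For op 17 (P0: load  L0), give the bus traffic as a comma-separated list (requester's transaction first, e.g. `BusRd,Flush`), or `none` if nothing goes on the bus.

bus = none

step 1: P0: load  L0  ⟶  SII  (L0)  txn=BusRd  M[L0]=60
step 2: P1: load  L0  ⟶  SSI  (L0)  txn=BusRd  M[L0]=60
step 3: P1: store L1 := 9  ⟶  IMI  (L1)  txn=BusRdX  M[L1]=30
step 4: P1: store L0 := 40  ⟶  IMI  (L0)  txn=BusRdX  M[L0]=60
step 5: P2: load  L0  ⟶  ISS  (L0)  txn=BusRd+Flush  M[L0]=40
step 6: P0: load  L0  ⟶  SSS  (L0)  txn=BusRd  M[L0]=40
step 7: P0: load  L1  ⟶  SSI  (L1)  txn=BusRd+Flush  M[L1]=9
step 8: P1: store L0 := 27  ⟶  IMI  (L0)  txn=BusRdX  M[L0]=40
step 9: P2: load  L0  ⟶  ISS  (L0)  txn=BusRd+Flush  M[L0]=27
step 10: P1: load  L1  ⟶  SSI  (L1)  txn=∅  M[L1]=9
step 11: P0: store L1 := 70  ⟶  MII  (L1)  txn=BusRdX  M[L1]=9
step 12: P2: load  L1  ⟶  SIS  (L1)  txn=BusRd+Flush  M[L1]=70
step 13: P0: store L0 := 37  ⟶  MII  (L0)  txn=BusRdX  M[L0]=27
step 14: P0: load  L1  ⟶  SIS  (L1)  txn=∅  M[L1]=70
step 15: P2: load  L0  ⟶  SIS  (L0)  txn=BusRd+Flush  M[L0]=37
step 16: P2: load  L0  ⟶  SIS  (L0)  txn=∅  M[L0]=37
step 17: P0: load  L0  ⟶  SIS  (L0)  txn=∅  M[L0]=37
step 18: P1: store L0 := 44  ⟶  IMI  (L0)  txn=BusRdX  M[L0]=37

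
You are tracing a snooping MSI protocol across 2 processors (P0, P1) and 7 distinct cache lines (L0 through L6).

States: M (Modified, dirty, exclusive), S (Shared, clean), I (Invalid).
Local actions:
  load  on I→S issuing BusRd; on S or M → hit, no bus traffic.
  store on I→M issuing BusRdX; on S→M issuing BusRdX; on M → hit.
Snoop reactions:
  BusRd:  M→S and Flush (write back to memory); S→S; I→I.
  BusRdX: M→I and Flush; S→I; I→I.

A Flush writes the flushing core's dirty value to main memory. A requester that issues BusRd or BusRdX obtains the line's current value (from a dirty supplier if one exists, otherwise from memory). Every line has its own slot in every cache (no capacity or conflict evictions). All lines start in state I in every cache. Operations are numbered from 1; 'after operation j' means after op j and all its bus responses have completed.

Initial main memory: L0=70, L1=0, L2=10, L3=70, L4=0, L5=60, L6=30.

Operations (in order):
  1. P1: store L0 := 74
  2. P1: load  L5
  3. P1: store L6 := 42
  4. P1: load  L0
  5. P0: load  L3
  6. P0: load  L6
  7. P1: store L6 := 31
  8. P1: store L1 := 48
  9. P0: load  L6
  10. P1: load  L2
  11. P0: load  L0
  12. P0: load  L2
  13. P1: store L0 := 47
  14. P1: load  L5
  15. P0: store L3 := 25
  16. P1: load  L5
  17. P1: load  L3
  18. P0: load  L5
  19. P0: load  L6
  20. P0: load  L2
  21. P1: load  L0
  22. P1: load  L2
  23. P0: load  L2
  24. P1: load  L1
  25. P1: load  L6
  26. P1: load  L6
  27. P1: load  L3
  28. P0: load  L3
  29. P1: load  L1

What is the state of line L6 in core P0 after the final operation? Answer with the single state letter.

1. P1: store L0 := 74  bus=[BusRdX]  L0: P0=I P1=M  mem[L0]=70
2. P1: load  L5  bus=[BusRd]  L5: P0=I P1=S  mem[L5]=60
3. P1: store L6 := 42  bus=[BusRdX]  L6: P0=I P1=M  mem[L6]=30
4. P1: load  L0  bus=[-]  L0: P0=I P1=M  mem[L0]=70
5. P0: load  L3  bus=[BusRd]  L3: P0=S P1=I  mem[L3]=70
6. P0: load  L6  bus=[BusRd,Flush]  L6: P0=S P1=S  mem[L6]=42
7. P1: store L6 := 31  bus=[BusRdX]  L6: P0=I P1=M  mem[L6]=42
8. P1: store L1 := 48  bus=[BusRdX]  L1: P0=I P1=M  mem[L1]=0
9. P0: load  L6  bus=[BusRd,Flush]  L6: P0=S P1=S  mem[L6]=31
10. P1: load  L2  bus=[BusRd]  L2: P0=I P1=S  mem[L2]=10
11. P0: load  L0  bus=[BusRd,Flush]  L0: P0=S P1=S  mem[L0]=74
12. P0: load  L2  bus=[BusRd]  L2: P0=S P1=S  mem[L2]=10
13. P1: store L0 := 47  bus=[BusRdX]  L0: P0=I P1=M  mem[L0]=74
14. P1: load  L5  bus=[-]  L5: P0=I P1=S  mem[L5]=60
15. P0: store L3 := 25  bus=[BusRdX]  L3: P0=M P1=I  mem[L3]=70
16. P1: load  L5  bus=[-]  L5: P0=I P1=S  mem[L5]=60
17. P1: load  L3  bus=[BusRd,Flush]  L3: P0=S P1=S  mem[L3]=25
18. P0: load  L5  bus=[BusRd]  L5: P0=S P1=S  mem[L5]=60
19. P0: load  L6  bus=[-]  L6: P0=S P1=S  mem[L6]=31
20. P0: load  L2  bus=[-]  L2: P0=S P1=S  mem[L2]=10
21. P1: load  L0  bus=[-]  L0: P0=I P1=M  mem[L0]=74
22. P1: load  L2  bus=[-]  L2: P0=S P1=S  mem[L2]=10
23. P0: load  L2  bus=[-]  L2: P0=S P1=S  mem[L2]=10
24. P1: load  L1  bus=[-]  L1: P0=I P1=M  mem[L1]=0
25. P1: load  L6  bus=[-]  L6: P0=S P1=S  mem[L6]=31
26. P1: load  L6  bus=[-]  L6: P0=S P1=S  mem[L6]=31
27. P1: load  L3  bus=[-]  L3: P0=S P1=S  mem[L3]=25
28. P0: load  L3  bus=[-]  L3: P0=S P1=S  mem[L3]=25
29. P1: load  L1  bus=[-]  L1: P0=I P1=M  mem[L1]=0

state = S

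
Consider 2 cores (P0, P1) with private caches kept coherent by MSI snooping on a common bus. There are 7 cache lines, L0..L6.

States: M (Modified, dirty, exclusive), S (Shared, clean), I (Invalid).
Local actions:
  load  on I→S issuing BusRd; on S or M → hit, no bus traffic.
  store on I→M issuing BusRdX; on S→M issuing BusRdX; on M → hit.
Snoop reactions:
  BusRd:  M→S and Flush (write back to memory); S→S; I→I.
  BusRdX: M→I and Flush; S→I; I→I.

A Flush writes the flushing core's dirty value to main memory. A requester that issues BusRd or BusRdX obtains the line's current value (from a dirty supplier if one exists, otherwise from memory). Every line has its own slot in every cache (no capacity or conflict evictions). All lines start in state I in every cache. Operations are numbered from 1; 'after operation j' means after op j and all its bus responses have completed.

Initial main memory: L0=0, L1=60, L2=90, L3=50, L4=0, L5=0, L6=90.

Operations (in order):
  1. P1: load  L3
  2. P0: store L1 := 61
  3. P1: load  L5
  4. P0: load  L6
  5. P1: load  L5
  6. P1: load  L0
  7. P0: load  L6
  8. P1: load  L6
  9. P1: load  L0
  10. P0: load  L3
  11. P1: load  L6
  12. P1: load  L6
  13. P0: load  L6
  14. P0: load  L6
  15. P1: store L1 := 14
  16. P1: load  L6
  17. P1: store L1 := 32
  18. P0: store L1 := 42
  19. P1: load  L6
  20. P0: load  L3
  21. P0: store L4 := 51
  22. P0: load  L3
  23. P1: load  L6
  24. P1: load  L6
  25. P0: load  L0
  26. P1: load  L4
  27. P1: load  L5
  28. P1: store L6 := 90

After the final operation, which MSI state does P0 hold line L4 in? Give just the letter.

state = S

  op1 P1: load  L3 → I/S on L3; bus BusRd; mem=50
  op2 P0: store L1 := 61 → M/I on L1; bus BusRdX; mem=60
  op3 P1: load  L5 → I/S on L5; bus BusRd; mem=0
  op4 P0: load  L6 → S/I on L6; bus BusRd; mem=90
  op5 P1: load  L5 → I/S on L5; bus (none); mem=0
  op6 P1: load  L0 → I/S on L0; bus BusRd; mem=0
  op7 P0: load  L6 → S/I on L6; bus (none); mem=90
  op8 P1: load  L6 → S/S on L6; bus BusRd; mem=90
  op9 P1: load  L0 → I/S on L0; bus (none); mem=0
  op10 P0: load  L3 → S/S on L3; bus BusRd; mem=50
  op11 P1: load  L6 → S/S on L6; bus (none); mem=90
  op12 P1: load  L6 → S/S on L6; bus (none); mem=90
  op13 P0: load  L6 → S/S on L6; bus (none); mem=90
  op14 P0: load  L6 → S/S on L6; bus (none); mem=90
  op15 P1: store L1 := 14 → I/M on L1; bus BusRdX Flush; mem=61
  op16 P1: load  L6 → S/S on L6; bus (none); mem=90
  op17 P1: store L1 := 32 → I/M on L1; bus (none); mem=61
  op18 P0: store L1 := 42 → M/I on L1; bus BusRdX Flush; mem=32
  op19 P1: load  L6 → S/S on L6; bus (none); mem=90
  op20 P0: load  L3 → S/S on L3; bus (none); mem=50
  op21 P0: store L4 := 51 → M/I on L4; bus BusRdX; mem=0
  op22 P0: load  L3 → S/S on L3; bus (none); mem=50
  op23 P1: load  L6 → S/S on L6; bus (none); mem=90
  op24 P1: load  L6 → S/S on L6; bus (none); mem=90
  op25 P0: load  L0 → S/S on L0; bus BusRd; mem=0
  op26 P1: load  L4 → S/S on L4; bus BusRd Flush; mem=51
  op27 P1: load  L5 → I/S on L5; bus (none); mem=0
  op28 P1: store L6 := 90 → I/M on L6; bus BusRdX; mem=90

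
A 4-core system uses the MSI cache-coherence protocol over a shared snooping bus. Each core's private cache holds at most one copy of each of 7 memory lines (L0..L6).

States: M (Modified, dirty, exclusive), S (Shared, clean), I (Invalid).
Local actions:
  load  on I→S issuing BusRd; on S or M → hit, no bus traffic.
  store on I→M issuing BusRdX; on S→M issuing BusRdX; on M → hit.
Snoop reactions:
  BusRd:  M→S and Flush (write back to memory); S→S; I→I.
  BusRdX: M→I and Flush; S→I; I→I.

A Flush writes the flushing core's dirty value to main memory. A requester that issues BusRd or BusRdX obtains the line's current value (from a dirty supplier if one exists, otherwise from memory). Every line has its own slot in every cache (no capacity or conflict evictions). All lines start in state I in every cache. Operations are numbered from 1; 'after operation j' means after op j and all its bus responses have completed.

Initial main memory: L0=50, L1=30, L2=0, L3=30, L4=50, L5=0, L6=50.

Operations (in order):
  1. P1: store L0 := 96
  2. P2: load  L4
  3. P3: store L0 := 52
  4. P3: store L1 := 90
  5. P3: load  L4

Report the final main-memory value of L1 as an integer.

  op1 P1: store L0 := 96 → I/M/I/I on L0; bus BusRdX; mem=50
  op2 P2: load  L4 → I/I/S/I on L4; bus BusRd; mem=50
  op3 P3: store L0 := 52 → I/I/I/M on L0; bus BusRdX Flush; mem=96
  op4 P3: store L1 := 90 → I/I/I/M on L1; bus BusRdX; mem=30
  op5 P3: load  L4 → I/I/S/S on L4; bus BusRd; mem=50

memory[L1] = 30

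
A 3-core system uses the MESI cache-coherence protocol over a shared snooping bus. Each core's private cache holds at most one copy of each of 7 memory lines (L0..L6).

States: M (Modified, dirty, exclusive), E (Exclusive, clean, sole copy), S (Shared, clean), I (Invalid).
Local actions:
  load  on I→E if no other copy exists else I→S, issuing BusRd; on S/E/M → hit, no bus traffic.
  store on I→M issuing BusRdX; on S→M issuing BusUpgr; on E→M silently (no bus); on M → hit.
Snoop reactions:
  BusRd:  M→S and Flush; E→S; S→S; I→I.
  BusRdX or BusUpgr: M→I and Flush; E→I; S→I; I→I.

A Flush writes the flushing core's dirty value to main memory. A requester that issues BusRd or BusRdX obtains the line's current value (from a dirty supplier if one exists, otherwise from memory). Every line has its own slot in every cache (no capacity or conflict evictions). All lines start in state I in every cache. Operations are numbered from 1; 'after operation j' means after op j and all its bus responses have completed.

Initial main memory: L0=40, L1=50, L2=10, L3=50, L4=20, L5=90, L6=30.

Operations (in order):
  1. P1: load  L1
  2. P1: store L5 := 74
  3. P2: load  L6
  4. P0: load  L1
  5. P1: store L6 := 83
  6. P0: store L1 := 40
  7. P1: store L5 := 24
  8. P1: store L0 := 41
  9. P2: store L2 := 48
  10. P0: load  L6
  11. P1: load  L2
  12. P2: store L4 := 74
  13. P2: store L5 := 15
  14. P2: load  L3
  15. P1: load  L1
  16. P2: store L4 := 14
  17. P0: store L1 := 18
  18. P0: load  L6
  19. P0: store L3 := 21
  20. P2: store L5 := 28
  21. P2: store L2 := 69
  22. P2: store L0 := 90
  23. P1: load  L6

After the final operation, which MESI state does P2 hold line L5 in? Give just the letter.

state = M

[1] P1: load  L1 | P0:I, P1:E(50), P2:I | bus: BusRd
[2] P1: store L5 := 74 | P0:I, P1:M(74), P2:I | bus: BusRdX
[3] P2: load  L6 | P0:I, P1:I, P2:E(30) | bus: BusRd
[4] P0: load  L1 | P0:S(50), P1:S(50), P2:I | bus: BusRd
[5] P1: store L6 := 83 | P0:I, P1:M(83), P2:I | bus: BusRdX
[6] P0: store L1 := 40 | P0:M(40), P1:I, P2:I | bus: BusUpgr
[7] P1: store L5 := 24 | P0:I, P1:M(24), P2:I | bus: none
[8] P1: store L0 := 41 | P0:I, P1:M(41), P2:I | bus: BusRdX
[9] P2: store L2 := 48 | P0:I, P1:I, P2:M(48) | bus: BusRdX
[10] P0: load  L6 | P0:S(83), P1:S(83), P2:I | bus: BusRd,Flush
[11] P1: load  L2 | P0:I, P1:S(48), P2:S(48) | bus: BusRd,Flush
[12] P2: store L4 := 74 | P0:I, P1:I, P2:M(74) | bus: BusRdX
[13] P2: store L5 := 15 | P0:I, P1:I, P2:M(15) | bus: BusRdX,Flush
[14] P2: load  L3 | P0:I, P1:I, P2:E(50) | bus: BusRd
[15] P1: load  L1 | P0:S(40), P1:S(40), P2:I | bus: BusRd,Flush
[16] P2: store L4 := 14 | P0:I, P1:I, P2:M(14) | bus: none
[17] P0: store L1 := 18 | P0:M(18), P1:I, P2:I | bus: BusUpgr
[18] P0: load  L6 | P0:S(83), P1:S(83), P2:I | bus: none
[19] P0: store L3 := 21 | P0:M(21), P1:I, P2:I | bus: BusRdX
[20] P2: store L5 := 28 | P0:I, P1:I, P2:M(28) | bus: none
[21] P2: store L2 := 69 | P0:I, P1:I, P2:M(69) | bus: BusUpgr
[22] P2: store L0 := 90 | P0:I, P1:I, P2:M(90) | bus: BusRdX,Flush
[23] P1: load  L6 | P0:S(83), P1:S(83), P2:I | bus: none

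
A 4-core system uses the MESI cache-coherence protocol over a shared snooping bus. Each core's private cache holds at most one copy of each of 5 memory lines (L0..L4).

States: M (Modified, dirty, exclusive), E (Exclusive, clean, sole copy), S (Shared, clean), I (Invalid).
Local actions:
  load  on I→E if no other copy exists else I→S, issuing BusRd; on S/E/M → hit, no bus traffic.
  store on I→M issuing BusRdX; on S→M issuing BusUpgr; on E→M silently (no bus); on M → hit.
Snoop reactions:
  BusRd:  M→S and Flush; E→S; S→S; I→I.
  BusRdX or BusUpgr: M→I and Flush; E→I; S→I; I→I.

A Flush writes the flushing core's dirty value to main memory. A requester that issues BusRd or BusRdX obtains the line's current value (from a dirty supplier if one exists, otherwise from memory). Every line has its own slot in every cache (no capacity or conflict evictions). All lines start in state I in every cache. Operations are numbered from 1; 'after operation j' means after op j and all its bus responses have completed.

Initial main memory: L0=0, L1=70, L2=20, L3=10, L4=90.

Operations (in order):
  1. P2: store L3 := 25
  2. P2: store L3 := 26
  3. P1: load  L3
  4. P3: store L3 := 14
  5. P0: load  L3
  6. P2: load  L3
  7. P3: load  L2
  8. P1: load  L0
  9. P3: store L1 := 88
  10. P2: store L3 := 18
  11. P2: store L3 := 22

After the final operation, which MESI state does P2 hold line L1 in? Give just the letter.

step 1: P2: store L3 := 25  ⟶  IIMI  (L3)  txn=BusRdX  M[L3]=10
step 2: P2: store L3 := 26  ⟶  IIMI  (L3)  txn=∅  M[L3]=10
step 3: P1: load  L3  ⟶  ISSI  (L3)  txn=BusRd+Flush  M[L3]=26
step 4: P3: store L3 := 14  ⟶  IIIM  (L3)  txn=BusRdX  M[L3]=26
step 5: P0: load  L3  ⟶  SIIS  (L3)  txn=BusRd+Flush  M[L3]=14
step 6: P2: load  L3  ⟶  SISS  (L3)  txn=BusRd  M[L3]=14
step 7: P3: load  L2  ⟶  IIIE  (L2)  txn=BusRd  M[L2]=20
step 8: P1: load  L0  ⟶  IEII  (L0)  txn=BusRd  M[L0]=0
step 9: P3: store L1 := 88  ⟶  IIIM  (L1)  txn=BusRdX  M[L1]=70
step 10: P2: store L3 := 18  ⟶  IIMI  (L3)  txn=BusUpgr  M[L3]=14
step 11: P2: store L3 := 22  ⟶  IIMI  (L3)  txn=∅  M[L3]=14

state = I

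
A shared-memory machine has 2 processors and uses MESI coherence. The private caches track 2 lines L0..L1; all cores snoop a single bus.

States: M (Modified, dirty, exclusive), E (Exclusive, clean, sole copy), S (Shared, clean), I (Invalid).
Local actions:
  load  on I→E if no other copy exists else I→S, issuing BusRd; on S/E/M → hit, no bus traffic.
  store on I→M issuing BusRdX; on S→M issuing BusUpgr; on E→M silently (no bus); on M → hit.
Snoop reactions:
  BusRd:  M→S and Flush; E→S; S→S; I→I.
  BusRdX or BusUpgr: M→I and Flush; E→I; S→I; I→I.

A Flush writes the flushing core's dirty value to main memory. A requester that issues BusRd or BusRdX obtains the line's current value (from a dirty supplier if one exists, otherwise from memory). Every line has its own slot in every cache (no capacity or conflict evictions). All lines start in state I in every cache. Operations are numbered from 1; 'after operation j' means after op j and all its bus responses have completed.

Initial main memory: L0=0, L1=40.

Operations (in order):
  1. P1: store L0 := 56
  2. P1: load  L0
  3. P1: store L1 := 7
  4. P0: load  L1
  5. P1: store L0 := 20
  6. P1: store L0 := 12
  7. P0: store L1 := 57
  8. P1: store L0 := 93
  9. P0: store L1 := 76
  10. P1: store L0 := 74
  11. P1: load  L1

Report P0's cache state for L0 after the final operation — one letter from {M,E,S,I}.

state = I

step 1: P1: store L0 := 56  ⟶  IM  (L0)  txn=BusRdX  M[L0]=0
step 2: P1: load  L0  ⟶  IM  (L0)  txn=∅  M[L0]=0
step 3: P1: store L1 := 7  ⟶  IM  (L1)  txn=BusRdX  M[L1]=40
step 4: P0: load  L1  ⟶  SS  (L1)  txn=BusRd+Flush  M[L1]=7
step 5: P1: store L0 := 20  ⟶  IM  (L0)  txn=∅  M[L0]=0
step 6: P1: store L0 := 12  ⟶  IM  (L0)  txn=∅  M[L0]=0
step 7: P0: store L1 := 57  ⟶  MI  (L1)  txn=BusUpgr  M[L1]=7
step 8: P1: store L0 := 93  ⟶  IM  (L0)  txn=∅  M[L0]=0
step 9: P0: store L1 := 76  ⟶  MI  (L1)  txn=∅  M[L1]=7
step 10: P1: store L0 := 74  ⟶  IM  (L0)  txn=∅  M[L0]=0
step 11: P1: load  L1  ⟶  SS  (L1)  txn=BusRd+Flush  M[L1]=76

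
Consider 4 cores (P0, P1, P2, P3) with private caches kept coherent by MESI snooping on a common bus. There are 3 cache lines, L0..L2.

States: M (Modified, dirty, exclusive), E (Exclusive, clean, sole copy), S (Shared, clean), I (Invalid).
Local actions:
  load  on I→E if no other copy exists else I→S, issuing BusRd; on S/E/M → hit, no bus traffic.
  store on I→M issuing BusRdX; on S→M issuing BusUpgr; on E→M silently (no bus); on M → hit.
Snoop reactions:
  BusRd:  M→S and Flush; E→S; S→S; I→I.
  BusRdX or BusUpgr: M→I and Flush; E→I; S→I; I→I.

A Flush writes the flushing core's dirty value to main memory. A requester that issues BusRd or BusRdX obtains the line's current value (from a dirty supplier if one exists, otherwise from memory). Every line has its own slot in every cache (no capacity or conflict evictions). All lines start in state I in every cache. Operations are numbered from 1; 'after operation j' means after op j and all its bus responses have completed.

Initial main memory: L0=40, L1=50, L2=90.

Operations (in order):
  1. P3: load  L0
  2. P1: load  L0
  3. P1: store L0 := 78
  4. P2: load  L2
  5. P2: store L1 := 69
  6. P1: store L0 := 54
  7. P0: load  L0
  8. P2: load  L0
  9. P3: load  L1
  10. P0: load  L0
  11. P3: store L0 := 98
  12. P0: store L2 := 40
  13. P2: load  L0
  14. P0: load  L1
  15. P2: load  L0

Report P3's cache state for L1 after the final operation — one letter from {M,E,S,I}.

  op1 P3: load  L0 → I/I/I/E on L0; bus BusRd; mem=40
  op2 P1: load  L0 → I/S/I/S on L0; bus BusRd; mem=40
  op3 P1: store L0 := 78 → I/M/I/I on L0; bus BusUpgr; mem=40
  op4 P2: load  L2 → I/I/E/I on L2; bus BusRd; mem=90
  op5 P2: store L1 := 69 → I/I/M/I on L1; bus BusRdX; mem=50
  op6 P1: store L0 := 54 → I/M/I/I on L0; bus (none); mem=40
  op7 P0: load  L0 → S/S/I/I on L0; bus BusRd Flush; mem=54
  op8 P2: load  L0 → S/S/S/I on L0; bus BusRd; mem=54
  op9 P3: load  L1 → I/I/S/S on L1; bus BusRd Flush; mem=69
  op10 P0: load  L0 → S/S/S/I on L0; bus (none); mem=54
  op11 P3: store L0 := 98 → I/I/I/M on L0; bus BusRdX; mem=54
  op12 P0: store L2 := 40 → M/I/I/I on L2; bus BusRdX; mem=90
  op13 P2: load  L0 → I/I/S/S on L0; bus BusRd Flush; mem=98
  op14 P0: load  L1 → S/I/S/S on L1; bus BusRd; mem=69
  op15 P2: load  L0 → I/I/S/S on L0; bus (none); mem=98

state = S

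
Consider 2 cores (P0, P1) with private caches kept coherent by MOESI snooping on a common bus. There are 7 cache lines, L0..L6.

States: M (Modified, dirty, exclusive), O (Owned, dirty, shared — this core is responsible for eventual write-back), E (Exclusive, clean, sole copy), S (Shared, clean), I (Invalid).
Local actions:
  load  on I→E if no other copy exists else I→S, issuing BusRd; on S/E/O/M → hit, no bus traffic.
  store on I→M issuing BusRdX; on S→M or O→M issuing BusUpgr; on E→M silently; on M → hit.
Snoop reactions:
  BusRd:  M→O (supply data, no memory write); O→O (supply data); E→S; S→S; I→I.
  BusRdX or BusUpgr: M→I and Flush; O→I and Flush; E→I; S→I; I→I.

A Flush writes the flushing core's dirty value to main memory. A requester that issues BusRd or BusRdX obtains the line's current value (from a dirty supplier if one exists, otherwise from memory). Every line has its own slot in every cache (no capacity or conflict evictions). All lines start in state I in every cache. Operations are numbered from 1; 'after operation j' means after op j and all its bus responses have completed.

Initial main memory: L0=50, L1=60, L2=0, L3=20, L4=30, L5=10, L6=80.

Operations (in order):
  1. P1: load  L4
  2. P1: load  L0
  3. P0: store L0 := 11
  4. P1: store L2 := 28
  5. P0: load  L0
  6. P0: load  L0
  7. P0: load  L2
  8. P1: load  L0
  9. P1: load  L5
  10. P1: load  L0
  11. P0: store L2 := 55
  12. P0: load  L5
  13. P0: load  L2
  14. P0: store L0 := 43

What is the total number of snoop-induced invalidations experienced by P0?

invalidations = 0

[1] P1: load  L4 | P0:I, P1:E(30) | bus: BusRd
[2] P1: load  L0 | P0:I, P1:E(50) | bus: BusRd
[3] P0: store L0 := 11 | P0:M(11), P1:I | bus: BusRdX
[4] P1: store L2 := 28 | P0:I, P1:M(28) | bus: BusRdX
[5] P0: load  L0 | P0:M(11), P1:I | bus: none
[6] P0: load  L0 | P0:M(11), P1:I | bus: none
[7] P0: load  L2 | P0:S(28), P1:O(28) | bus: BusRd
[8] P1: load  L0 | P0:O(11), P1:S(11) | bus: BusRd
[9] P1: load  L5 | P0:I, P1:E(10) | bus: BusRd
[10] P1: load  L0 | P0:O(11), P1:S(11) | bus: none
[11] P0: store L2 := 55 | P0:M(55), P1:I | bus: BusUpgr,Flush
[12] P0: load  L5 | P0:S(10), P1:S(10) | bus: BusRd
[13] P0: load  L2 | P0:M(55), P1:I | bus: none
[14] P0: store L0 := 43 | P0:M(43), P1:I | bus: BusUpgr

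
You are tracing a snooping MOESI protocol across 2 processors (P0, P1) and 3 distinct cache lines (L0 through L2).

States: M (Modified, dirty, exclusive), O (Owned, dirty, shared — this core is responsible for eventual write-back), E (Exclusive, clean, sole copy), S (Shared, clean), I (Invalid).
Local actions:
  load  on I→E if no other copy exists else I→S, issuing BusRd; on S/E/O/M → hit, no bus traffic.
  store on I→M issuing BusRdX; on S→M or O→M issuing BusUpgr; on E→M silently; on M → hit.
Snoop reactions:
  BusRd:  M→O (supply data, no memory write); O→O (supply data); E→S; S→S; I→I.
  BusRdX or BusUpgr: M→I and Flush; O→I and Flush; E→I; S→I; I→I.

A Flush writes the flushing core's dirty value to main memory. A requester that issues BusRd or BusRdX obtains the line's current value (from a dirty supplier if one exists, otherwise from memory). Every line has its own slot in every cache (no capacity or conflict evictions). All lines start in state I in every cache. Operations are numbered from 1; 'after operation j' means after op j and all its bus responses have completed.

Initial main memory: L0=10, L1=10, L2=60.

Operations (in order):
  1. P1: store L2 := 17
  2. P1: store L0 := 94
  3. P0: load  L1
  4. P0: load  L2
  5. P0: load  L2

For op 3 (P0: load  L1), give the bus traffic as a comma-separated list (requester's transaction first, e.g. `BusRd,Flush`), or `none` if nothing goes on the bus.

bus = BusRd

1. P1: store L2 := 17  bus=[BusRdX]  L2: P0=I P1=M  mem[L2]=60
2. P1: store L0 := 94  bus=[BusRdX]  L0: P0=I P1=M  mem[L0]=10
3. P0: load  L1  bus=[BusRd]  L1: P0=E P1=I  mem[L1]=10
4. P0: load  L2  bus=[BusRd]  L2: P0=S P1=O  mem[L2]=60
5. P0: load  L2  bus=[-]  L2: P0=S P1=O  mem[L2]=60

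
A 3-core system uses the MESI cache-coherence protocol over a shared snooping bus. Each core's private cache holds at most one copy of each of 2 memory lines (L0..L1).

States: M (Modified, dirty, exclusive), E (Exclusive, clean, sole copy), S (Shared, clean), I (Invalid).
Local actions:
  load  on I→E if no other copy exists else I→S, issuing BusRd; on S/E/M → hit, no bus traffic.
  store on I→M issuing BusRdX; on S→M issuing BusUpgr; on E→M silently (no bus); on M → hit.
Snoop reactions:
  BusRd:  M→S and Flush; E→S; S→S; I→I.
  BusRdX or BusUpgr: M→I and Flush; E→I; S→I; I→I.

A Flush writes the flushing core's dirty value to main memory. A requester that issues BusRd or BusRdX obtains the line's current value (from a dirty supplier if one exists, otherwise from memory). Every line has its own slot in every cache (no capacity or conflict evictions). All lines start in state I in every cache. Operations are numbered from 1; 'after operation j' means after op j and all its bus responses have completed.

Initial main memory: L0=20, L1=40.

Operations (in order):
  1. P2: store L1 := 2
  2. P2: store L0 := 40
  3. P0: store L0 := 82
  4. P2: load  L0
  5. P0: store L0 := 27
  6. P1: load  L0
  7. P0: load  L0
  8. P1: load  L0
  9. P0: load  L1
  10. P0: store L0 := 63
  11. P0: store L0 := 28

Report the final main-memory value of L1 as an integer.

step 1: P2: store L1 := 2  ⟶  IIM  (L1)  txn=BusRdX  M[L1]=40
step 2: P2: store L0 := 40  ⟶  IIM  (L0)  txn=BusRdX  M[L0]=20
step 3: P0: store L0 := 82  ⟶  MII  (L0)  txn=BusRdX+Flush  M[L0]=40
step 4: P2: load  L0  ⟶  SIS  (L0)  txn=BusRd+Flush  M[L0]=82
step 5: P0: store L0 := 27  ⟶  MII  (L0)  txn=BusUpgr  M[L0]=82
step 6: P1: load  L0  ⟶  SSI  (L0)  txn=BusRd+Flush  M[L0]=27
step 7: P0: load  L0  ⟶  SSI  (L0)  txn=∅  M[L0]=27
step 8: P1: load  L0  ⟶  SSI  (L0)  txn=∅  M[L0]=27
step 9: P0: load  L1  ⟶  SIS  (L1)  txn=BusRd+Flush  M[L1]=2
step 10: P0: store L0 := 63  ⟶  MII  (L0)  txn=BusUpgr  M[L0]=27
step 11: P0: store L0 := 28  ⟶  MII  (L0)  txn=∅  M[L0]=27

memory[L1] = 2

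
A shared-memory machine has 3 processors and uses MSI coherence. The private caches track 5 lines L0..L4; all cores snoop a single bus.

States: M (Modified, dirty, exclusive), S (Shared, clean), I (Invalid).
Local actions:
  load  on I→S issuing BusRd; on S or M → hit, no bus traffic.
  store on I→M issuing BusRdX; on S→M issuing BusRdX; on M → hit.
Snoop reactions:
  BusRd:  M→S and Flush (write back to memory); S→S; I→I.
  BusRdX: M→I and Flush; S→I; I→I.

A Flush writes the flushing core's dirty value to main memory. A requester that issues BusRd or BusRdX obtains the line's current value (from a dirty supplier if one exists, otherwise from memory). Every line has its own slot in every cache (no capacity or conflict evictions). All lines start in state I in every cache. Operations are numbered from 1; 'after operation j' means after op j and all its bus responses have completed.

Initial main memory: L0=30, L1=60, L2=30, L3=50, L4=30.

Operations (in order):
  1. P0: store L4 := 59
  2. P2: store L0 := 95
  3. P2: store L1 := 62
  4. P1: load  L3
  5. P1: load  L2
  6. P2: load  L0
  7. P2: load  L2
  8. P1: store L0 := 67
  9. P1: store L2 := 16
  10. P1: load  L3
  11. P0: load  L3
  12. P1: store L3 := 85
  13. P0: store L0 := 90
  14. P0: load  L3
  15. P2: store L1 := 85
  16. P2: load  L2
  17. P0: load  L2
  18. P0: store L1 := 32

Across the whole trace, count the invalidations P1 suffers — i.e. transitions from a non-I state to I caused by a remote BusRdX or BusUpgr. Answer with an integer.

invalidations = 1

[1] P0: store L4 := 59 | P0:M(59), P1:I, P2:I | bus: BusRdX
[2] P2: store L0 := 95 | P0:I, P1:I, P2:M(95) | bus: BusRdX
[3] P2: store L1 := 62 | P0:I, P1:I, P2:M(62) | bus: BusRdX
[4] P1: load  L3 | P0:I, P1:S(50), P2:I | bus: BusRd
[5] P1: load  L2 | P0:I, P1:S(30), P2:I | bus: BusRd
[6] P2: load  L0 | P0:I, P1:I, P2:M(95) | bus: none
[7] P2: load  L2 | P0:I, P1:S(30), P2:S(30) | bus: BusRd
[8] P1: store L0 := 67 | P0:I, P1:M(67), P2:I | bus: BusRdX,Flush
[9] P1: store L2 := 16 | P0:I, P1:M(16), P2:I | bus: BusRdX
[10] P1: load  L3 | P0:I, P1:S(50), P2:I | bus: none
[11] P0: load  L3 | P0:S(50), P1:S(50), P2:I | bus: BusRd
[12] P1: store L3 := 85 | P0:I, P1:M(85), P2:I | bus: BusRdX
[13] P0: store L0 := 90 | P0:M(90), P1:I, P2:I | bus: BusRdX,Flush
[14] P0: load  L3 | P0:S(85), P1:S(85), P2:I | bus: BusRd,Flush
[15] P2: store L1 := 85 | P0:I, P1:I, P2:M(85) | bus: none
[16] P2: load  L2 | P0:I, P1:S(16), P2:S(16) | bus: BusRd,Flush
[17] P0: load  L2 | P0:S(16), P1:S(16), P2:S(16) | bus: BusRd
[18] P0: store L1 := 32 | P0:M(32), P1:I, P2:I | bus: BusRdX,Flush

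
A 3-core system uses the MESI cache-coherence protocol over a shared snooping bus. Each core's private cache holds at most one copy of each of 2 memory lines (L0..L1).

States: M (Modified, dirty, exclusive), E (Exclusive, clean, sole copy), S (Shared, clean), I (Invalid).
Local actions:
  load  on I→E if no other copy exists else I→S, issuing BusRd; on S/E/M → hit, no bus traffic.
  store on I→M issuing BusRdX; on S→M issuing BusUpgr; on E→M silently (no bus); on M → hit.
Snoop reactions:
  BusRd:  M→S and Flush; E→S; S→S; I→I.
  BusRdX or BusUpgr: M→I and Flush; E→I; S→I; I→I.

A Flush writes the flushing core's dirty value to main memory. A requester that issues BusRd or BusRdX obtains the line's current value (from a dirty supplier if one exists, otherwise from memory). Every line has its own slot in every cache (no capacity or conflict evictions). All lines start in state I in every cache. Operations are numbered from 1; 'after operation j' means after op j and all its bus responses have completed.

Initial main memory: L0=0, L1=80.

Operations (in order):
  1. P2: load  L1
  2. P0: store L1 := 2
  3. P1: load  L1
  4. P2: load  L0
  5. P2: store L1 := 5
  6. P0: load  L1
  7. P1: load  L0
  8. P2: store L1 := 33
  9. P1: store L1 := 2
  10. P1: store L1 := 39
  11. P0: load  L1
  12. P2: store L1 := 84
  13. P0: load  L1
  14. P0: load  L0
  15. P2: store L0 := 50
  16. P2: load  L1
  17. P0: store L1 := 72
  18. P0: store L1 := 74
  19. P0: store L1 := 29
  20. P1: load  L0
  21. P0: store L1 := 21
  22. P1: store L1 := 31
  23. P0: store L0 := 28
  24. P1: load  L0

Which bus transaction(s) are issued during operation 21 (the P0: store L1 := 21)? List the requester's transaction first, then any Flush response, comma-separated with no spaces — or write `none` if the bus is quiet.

step 1: P2: load  L1  ⟶  IIE  (L1)  txn=BusRd  M[L1]=80
step 2: P0: store L1 := 2  ⟶  MII  (L1)  txn=BusRdX  M[L1]=80
step 3: P1: load  L1  ⟶  SSI  (L1)  txn=BusRd+Flush  M[L1]=2
step 4: P2: load  L0  ⟶  IIE  (L0)  txn=BusRd  M[L0]=0
step 5: P2: store L1 := 5  ⟶  IIM  (L1)  txn=BusRdX  M[L1]=2
step 6: P0: load  L1  ⟶  SIS  (L1)  txn=BusRd+Flush  M[L1]=5
step 7: P1: load  L0  ⟶  ISS  (L0)  txn=BusRd  M[L0]=0
step 8: P2: store L1 := 33  ⟶  IIM  (L1)  txn=BusUpgr  M[L1]=5
step 9: P1: store L1 := 2  ⟶  IMI  (L1)  txn=BusRdX+Flush  M[L1]=33
step 10: P1: store L1 := 39  ⟶  IMI  (L1)  txn=∅  M[L1]=33
step 11: P0: load  L1  ⟶  SSI  (L1)  txn=BusRd+Flush  M[L1]=39
step 12: P2: store L1 := 84  ⟶  IIM  (L1)  txn=BusRdX  M[L1]=39
step 13: P0: load  L1  ⟶  SIS  (L1)  txn=BusRd+Flush  M[L1]=84
step 14: P0: load  L0  ⟶  SSS  (L0)  txn=BusRd  M[L0]=0
step 15: P2: store L0 := 50  ⟶  IIM  (L0)  txn=BusUpgr  M[L0]=0
step 16: P2: load  L1  ⟶  SIS  (L1)  txn=∅  M[L1]=84
step 17: P0: store L1 := 72  ⟶  MII  (L1)  txn=BusUpgr  M[L1]=84
step 18: P0: store L1 := 74  ⟶  MII  (L1)  txn=∅  M[L1]=84
step 19: P0: store L1 := 29  ⟶  MII  (L1)  txn=∅  M[L1]=84
step 20: P1: load  L0  ⟶  ISS  (L0)  txn=BusRd+Flush  M[L0]=50
step 21: P0: store L1 := 21  ⟶  MII  (L1)  txn=∅  M[L1]=84
step 22: P1: store L1 := 31  ⟶  IMI  (L1)  txn=BusRdX+Flush  M[L1]=21
step 23: P0: store L0 := 28  ⟶  MII  (L0)  txn=BusRdX  M[L0]=50
step 24: P1: load  L0  ⟶  SSI  (L0)  txn=BusRd+Flush  M[L0]=28

bus = none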